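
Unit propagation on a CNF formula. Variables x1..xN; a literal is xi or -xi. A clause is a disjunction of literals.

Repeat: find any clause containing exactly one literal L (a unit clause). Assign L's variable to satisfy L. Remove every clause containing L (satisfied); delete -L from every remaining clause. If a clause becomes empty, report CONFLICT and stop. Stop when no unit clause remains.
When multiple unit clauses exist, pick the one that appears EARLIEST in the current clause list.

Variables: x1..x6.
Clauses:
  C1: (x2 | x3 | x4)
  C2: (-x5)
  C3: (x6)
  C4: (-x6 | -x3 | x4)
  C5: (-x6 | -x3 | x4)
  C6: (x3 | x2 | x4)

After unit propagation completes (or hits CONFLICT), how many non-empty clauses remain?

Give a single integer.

Answer: 4

Derivation:
unit clause [-5] forces x5=F; simplify:
  satisfied 1 clause(s); 5 remain; assigned so far: [5]
unit clause [6] forces x6=T; simplify:
  drop -6 from [-6, -3, 4] -> [-3, 4]
  drop -6 from [-6, -3, 4] -> [-3, 4]
  satisfied 1 clause(s); 4 remain; assigned so far: [5, 6]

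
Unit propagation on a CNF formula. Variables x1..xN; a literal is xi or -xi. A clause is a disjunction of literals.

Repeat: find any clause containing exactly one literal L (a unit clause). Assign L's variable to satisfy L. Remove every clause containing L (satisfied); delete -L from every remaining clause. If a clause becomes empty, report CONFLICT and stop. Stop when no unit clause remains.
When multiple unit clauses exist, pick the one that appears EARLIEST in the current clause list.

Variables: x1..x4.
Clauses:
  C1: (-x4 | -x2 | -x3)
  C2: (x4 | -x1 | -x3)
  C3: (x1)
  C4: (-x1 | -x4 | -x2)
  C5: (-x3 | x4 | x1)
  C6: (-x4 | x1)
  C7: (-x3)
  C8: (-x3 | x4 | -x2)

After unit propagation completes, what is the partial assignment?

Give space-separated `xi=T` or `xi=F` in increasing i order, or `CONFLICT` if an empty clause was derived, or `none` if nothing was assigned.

unit clause [1] forces x1=T; simplify:
  drop -1 from [4, -1, -3] -> [4, -3]
  drop -1 from [-1, -4, -2] -> [-4, -2]
  satisfied 3 clause(s); 5 remain; assigned so far: [1]
unit clause [-3] forces x3=F; simplify:
  satisfied 4 clause(s); 1 remain; assigned so far: [1, 3]

Answer: x1=T x3=F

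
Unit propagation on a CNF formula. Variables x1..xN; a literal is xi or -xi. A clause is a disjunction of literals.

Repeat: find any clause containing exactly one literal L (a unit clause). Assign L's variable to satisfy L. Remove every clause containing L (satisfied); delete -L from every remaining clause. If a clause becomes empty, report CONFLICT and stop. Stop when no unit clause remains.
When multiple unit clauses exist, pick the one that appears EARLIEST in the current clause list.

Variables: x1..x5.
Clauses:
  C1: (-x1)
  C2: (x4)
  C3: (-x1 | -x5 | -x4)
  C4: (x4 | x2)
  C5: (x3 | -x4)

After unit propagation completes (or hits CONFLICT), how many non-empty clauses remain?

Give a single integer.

Answer: 0

Derivation:
unit clause [-1] forces x1=F; simplify:
  satisfied 2 clause(s); 3 remain; assigned so far: [1]
unit clause [4] forces x4=T; simplify:
  drop -4 from [3, -4] -> [3]
  satisfied 2 clause(s); 1 remain; assigned so far: [1, 4]
unit clause [3] forces x3=T; simplify:
  satisfied 1 clause(s); 0 remain; assigned so far: [1, 3, 4]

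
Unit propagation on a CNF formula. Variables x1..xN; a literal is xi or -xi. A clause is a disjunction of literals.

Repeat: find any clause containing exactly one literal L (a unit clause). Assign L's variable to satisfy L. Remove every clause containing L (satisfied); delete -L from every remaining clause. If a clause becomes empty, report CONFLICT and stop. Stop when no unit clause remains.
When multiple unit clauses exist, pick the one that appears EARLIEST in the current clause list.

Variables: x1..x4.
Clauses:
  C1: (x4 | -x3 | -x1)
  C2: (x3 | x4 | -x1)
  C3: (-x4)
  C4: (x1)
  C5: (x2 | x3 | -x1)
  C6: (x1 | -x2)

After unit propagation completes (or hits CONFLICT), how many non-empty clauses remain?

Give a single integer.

Answer: 1

Derivation:
unit clause [-4] forces x4=F; simplify:
  drop 4 from [4, -3, -1] -> [-3, -1]
  drop 4 from [3, 4, -1] -> [3, -1]
  satisfied 1 clause(s); 5 remain; assigned so far: [4]
unit clause [1] forces x1=T; simplify:
  drop -1 from [-3, -1] -> [-3]
  drop -1 from [3, -1] -> [3]
  drop -1 from [2, 3, -1] -> [2, 3]
  satisfied 2 clause(s); 3 remain; assigned so far: [1, 4]
unit clause [-3] forces x3=F; simplify:
  drop 3 from [3] -> [] (empty!)
  drop 3 from [2, 3] -> [2]
  satisfied 1 clause(s); 2 remain; assigned so far: [1, 3, 4]
CONFLICT (empty clause)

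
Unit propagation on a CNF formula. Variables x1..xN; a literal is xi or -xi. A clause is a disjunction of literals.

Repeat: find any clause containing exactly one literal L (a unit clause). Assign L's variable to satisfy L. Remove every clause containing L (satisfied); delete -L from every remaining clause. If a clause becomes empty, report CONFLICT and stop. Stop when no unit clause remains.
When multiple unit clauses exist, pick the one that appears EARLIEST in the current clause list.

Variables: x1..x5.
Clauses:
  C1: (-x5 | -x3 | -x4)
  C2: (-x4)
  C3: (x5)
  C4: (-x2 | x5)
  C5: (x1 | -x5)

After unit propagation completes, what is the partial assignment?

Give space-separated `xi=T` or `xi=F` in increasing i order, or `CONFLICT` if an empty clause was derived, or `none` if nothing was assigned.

unit clause [-4] forces x4=F; simplify:
  satisfied 2 clause(s); 3 remain; assigned so far: [4]
unit clause [5] forces x5=T; simplify:
  drop -5 from [1, -5] -> [1]
  satisfied 2 clause(s); 1 remain; assigned so far: [4, 5]
unit clause [1] forces x1=T; simplify:
  satisfied 1 clause(s); 0 remain; assigned so far: [1, 4, 5]

Answer: x1=T x4=F x5=T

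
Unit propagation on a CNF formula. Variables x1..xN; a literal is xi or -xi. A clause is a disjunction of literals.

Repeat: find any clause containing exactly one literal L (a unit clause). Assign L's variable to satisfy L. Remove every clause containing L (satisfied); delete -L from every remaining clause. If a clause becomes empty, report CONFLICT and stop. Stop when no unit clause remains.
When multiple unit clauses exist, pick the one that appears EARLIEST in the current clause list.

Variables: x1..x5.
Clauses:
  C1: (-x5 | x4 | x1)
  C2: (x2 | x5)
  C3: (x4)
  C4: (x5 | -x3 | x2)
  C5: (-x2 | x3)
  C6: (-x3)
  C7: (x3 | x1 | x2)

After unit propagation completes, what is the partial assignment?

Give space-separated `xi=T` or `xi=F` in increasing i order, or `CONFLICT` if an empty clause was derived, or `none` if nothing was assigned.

unit clause [4] forces x4=T; simplify:
  satisfied 2 clause(s); 5 remain; assigned so far: [4]
unit clause [-3] forces x3=F; simplify:
  drop 3 from [-2, 3] -> [-2]
  drop 3 from [3, 1, 2] -> [1, 2]
  satisfied 2 clause(s); 3 remain; assigned so far: [3, 4]
unit clause [-2] forces x2=F; simplify:
  drop 2 from [2, 5] -> [5]
  drop 2 from [1, 2] -> [1]
  satisfied 1 clause(s); 2 remain; assigned so far: [2, 3, 4]
unit clause [5] forces x5=T; simplify:
  satisfied 1 clause(s); 1 remain; assigned so far: [2, 3, 4, 5]
unit clause [1] forces x1=T; simplify:
  satisfied 1 clause(s); 0 remain; assigned so far: [1, 2, 3, 4, 5]

Answer: x1=T x2=F x3=F x4=T x5=T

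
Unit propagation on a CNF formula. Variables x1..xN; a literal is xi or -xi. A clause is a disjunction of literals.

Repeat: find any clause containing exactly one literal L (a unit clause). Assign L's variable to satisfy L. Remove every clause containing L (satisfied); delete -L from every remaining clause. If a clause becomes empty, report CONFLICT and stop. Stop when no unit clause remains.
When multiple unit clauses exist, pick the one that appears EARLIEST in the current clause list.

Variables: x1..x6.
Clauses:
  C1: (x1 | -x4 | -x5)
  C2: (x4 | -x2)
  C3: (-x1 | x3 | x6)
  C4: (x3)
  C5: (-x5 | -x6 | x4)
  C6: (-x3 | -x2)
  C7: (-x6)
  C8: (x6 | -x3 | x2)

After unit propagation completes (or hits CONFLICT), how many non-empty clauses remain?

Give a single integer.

Answer: 1

Derivation:
unit clause [3] forces x3=T; simplify:
  drop -3 from [-3, -2] -> [-2]
  drop -3 from [6, -3, 2] -> [6, 2]
  satisfied 2 clause(s); 6 remain; assigned so far: [3]
unit clause [-2] forces x2=F; simplify:
  drop 2 from [6, 2] -> [6]
  satisfied 2 clause(s); 4 remain; assigned so far: [2, 3]
unit clause [-6] forces x6=F; simplify:
  drop 6 from [6] -> [] (empty!)
  satisfied 2 clause(s); 2 remain; assigned so far: [2, 3, 6]
CONFLICT (empty clause)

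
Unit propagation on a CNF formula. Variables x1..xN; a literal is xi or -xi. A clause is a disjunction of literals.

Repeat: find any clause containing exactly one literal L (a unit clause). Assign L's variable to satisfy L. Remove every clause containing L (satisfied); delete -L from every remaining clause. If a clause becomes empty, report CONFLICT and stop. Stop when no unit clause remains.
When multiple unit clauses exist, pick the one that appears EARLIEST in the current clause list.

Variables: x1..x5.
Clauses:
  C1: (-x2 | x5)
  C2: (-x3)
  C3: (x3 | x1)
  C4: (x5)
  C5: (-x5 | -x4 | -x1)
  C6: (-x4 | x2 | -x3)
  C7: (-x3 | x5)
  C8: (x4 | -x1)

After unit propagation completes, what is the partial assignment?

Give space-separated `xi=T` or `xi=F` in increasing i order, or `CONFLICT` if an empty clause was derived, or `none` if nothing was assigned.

unit clause [-3] forces x3=F; simplify:
  drop 3 from [3, 1] -> [1]
  satisfied 3 clause(s); 5 remain; assigned so far: [3]
unit clause [1] forces x1=T; simplify:
  drop -1 from [-5, -4, -1] -> [-5, -4]
  drop -1 from [4, -1] -> [4]
  satisfied 1 clause(s); 4 remain; assigned so far: [1, 3]
unit clause [5] forces x5=T; simplify:
  drop -5 from [-5, -4] -> [-4]
  satisfied 2 clause(s); 2 remain; assigned so far: [1, 3, 5]
unit clause [-4] forces x4=F; simplify:
  drop 4 from [4] -> [] (empty!)
  satisfied 1 clause(s); 1 remain; assigned so far: [1, 3, 4, 5]
CONFLICT (empty clause)

Answer: CONFLICT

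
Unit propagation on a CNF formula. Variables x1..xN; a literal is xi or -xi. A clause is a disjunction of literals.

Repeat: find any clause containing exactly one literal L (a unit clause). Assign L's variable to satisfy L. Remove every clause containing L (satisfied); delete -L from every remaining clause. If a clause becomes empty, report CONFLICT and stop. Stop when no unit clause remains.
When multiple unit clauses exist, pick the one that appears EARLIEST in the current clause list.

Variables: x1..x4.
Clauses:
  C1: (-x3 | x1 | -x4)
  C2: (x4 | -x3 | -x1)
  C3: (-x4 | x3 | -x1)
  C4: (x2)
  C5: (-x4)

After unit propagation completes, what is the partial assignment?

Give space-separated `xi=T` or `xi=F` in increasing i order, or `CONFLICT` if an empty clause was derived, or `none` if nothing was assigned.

Answer: x2=T x4=F

Derivation:
unit clause [2] forces x2=T; simplify:
  satisfied 1 clause(s); 4 remain; assigned so far: [2]
unit clause [-4] forces x4=F; simplify:
  drop 4 from [4, -3, -1] -> [-3, -1]
  satisfied 3 clause(s); 1 remain; assigned so far: [2, 4]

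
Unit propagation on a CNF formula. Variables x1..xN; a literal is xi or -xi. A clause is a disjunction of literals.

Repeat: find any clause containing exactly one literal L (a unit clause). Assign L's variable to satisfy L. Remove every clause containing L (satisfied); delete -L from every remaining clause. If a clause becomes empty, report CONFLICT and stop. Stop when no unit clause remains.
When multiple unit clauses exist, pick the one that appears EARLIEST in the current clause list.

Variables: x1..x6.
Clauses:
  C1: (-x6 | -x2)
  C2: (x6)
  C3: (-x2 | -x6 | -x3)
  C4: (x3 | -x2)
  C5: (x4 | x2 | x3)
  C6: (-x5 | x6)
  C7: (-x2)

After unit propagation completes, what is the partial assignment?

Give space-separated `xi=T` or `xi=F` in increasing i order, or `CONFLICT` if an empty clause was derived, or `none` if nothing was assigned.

unit clause [6] forces x6=T; simplify:
  drop -6 from [-6, -2] -> [-2]
  drop -6 from [-2, -6, -3] -> [-2, -3]
  satisfied 2 clause(s); 5 remain; assigned so far: [6]
unit clause [-2] forces x2=F; simplify:
  drop 2 from [4, 2, 3] -> [4, 3]
  satisfied 4 clause(s); 1 remain; assigned so far: [2, 6]

Answer: x2=F x6=T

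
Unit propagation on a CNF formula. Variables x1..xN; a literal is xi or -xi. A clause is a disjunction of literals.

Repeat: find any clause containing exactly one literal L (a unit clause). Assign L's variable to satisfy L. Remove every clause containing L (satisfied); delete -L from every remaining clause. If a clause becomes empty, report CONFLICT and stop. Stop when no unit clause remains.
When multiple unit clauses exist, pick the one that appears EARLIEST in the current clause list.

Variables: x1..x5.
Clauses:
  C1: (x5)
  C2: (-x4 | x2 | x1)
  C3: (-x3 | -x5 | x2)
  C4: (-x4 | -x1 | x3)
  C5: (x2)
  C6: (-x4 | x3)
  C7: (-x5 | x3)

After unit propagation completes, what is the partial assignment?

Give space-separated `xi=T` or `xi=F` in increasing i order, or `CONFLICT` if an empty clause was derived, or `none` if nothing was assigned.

Answer: x2=T x3=T x5=T

Derivation:
unit clause [5] forces x5=T; simplify:
  drop -5 from [-3, -5, 2] -> [-3, 2]
  drop -5 from [-5, 3] -> [3]
  satisfied 1 clause(s); 6 remain; assigned so far: [5]
unit clause [2] forces x2=T; simplify:
  satisfied 3 clause(s); 3 remain; assigned so far: [2, 5]
unit clause [3] forces x3=T; simplify:
  satisfied 3 clause(s); 0 remain; assigned so far: [2, 3, 5]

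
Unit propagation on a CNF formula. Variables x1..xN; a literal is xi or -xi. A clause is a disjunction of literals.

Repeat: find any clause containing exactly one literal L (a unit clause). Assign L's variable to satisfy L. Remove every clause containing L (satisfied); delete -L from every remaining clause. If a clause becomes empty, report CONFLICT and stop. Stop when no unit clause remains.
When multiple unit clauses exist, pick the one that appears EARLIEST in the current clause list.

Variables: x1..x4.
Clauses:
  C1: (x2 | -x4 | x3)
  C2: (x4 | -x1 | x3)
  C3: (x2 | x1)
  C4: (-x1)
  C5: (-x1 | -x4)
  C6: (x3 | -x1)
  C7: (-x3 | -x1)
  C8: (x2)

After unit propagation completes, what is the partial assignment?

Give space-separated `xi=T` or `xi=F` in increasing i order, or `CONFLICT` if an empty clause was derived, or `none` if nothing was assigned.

unit clause [-1] forces x1=F; simplify:
  drop 1 from [2, 1] -> [2]
  satisfied 5 clause(s); 3 remain; assigned so far: [1]
unit clause [2] forces x2=T; simplify:
  satisfied 3 clause(s); 0 remain; assigned so far: [1, 2]

Answer: x1=F x2=T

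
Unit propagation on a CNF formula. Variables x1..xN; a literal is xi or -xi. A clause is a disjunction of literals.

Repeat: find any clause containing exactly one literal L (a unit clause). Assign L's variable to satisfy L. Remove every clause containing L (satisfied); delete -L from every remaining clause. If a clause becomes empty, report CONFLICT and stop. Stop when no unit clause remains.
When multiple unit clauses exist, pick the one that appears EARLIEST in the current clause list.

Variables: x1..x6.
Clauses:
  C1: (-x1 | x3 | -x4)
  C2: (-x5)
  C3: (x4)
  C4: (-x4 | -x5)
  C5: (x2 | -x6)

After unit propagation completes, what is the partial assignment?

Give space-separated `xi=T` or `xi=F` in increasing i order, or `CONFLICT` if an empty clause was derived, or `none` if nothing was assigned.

Answer: x4=T x5=F

Derivation:
unit clause [-5] forces x5=F; simplify:
  satisfied 2 clause(s); 3 remain; assigned so far: [5]
unit clause [4] forces x4=T; simplify:
  drop -4 from [-1, 3, -4] -> [-1, 3]
  satisfied 1 clause(s); 2 remain; assigned so far: [4, 5]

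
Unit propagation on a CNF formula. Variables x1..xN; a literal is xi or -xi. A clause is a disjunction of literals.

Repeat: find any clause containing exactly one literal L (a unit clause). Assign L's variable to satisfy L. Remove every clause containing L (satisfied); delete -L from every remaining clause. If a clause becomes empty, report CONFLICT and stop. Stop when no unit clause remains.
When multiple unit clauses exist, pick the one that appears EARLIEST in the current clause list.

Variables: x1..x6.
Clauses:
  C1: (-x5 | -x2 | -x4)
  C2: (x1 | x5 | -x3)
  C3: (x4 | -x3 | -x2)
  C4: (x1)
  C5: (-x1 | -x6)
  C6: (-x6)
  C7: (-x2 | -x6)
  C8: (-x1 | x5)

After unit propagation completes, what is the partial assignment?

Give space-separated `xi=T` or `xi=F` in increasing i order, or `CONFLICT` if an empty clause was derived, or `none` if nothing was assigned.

Answer: x1=T x5=T x6=F

Derivation:
unit clause [1] forces x1=T; simplify:
  drop -1 from [-1, -6] -> [-6]
  drop -1 from [-1, 5] -> [5]
  satisfied 2 clause(s); 6 remain; assigned so far: [1]
unit clause [-6] forces x6=F; simplify:
  satisfied 3 clause(s); 3 remain; assigned so far: [1, 6]
unit clause [5] forces x5=T; simplify:
  drop -5 from [-5, -2, -4] -> [-2, -4]
  satisfied 1 clause(s); 2 remain; assigned so far: [1, 5, 6]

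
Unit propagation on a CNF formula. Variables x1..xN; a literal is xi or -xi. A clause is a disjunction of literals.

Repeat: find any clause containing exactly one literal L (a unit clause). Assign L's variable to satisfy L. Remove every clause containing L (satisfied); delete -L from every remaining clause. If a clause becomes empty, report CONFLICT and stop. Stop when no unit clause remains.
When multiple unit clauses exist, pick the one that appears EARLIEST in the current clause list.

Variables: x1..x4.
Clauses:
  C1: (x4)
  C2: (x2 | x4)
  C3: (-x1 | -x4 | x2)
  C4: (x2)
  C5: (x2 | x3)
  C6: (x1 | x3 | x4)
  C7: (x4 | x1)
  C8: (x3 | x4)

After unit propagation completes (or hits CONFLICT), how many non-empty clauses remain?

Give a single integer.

Answer: 0

Derivation:
unit clause [4] forces x4=T; simplify:
  drop -4 from [-1, -4, 2] -> [-1, 2]
  satisfied 5 clause(s); 3 remain; assigned so far: [4]
unit clause [2] forces x2=T; simplify:
  satisfied 3 clause(s); 0 remain; assigned so far: [2, 4]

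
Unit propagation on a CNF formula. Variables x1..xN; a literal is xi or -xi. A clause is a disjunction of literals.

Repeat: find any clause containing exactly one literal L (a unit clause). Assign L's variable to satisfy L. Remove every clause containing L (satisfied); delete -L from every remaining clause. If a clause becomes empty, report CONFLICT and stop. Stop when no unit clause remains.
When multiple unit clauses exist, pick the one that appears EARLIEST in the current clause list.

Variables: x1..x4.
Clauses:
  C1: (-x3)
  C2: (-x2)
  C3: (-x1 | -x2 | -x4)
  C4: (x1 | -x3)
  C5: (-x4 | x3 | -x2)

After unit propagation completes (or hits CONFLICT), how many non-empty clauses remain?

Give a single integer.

unit clause [-3] forces x3=F; simplify:
  drop 3 from [-4, 3, -2] -> [-4, -2]
  satisfied 2 clause(s); 3 remain; assigned so far: [3]
unit clause [-2] forces x2=F; simplify:
  satisfied 3 clause(s); 0 remain; assigned so far: [2, 3]

Answer: 0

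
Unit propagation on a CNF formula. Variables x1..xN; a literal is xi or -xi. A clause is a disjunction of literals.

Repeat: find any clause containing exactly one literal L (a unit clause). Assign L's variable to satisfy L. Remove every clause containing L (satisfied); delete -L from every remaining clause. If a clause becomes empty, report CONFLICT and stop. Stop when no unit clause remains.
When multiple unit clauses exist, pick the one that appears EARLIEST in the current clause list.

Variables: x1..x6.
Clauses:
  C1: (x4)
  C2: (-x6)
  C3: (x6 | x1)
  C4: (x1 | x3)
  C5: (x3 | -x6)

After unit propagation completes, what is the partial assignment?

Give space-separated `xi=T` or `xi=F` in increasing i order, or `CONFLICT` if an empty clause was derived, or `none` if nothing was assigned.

Answer: x1=T x4=T x6=F

Derivation:
unit clause [4] forces x4=T; simplify:
  satisfied 1 clause(s); 4 remain; assigned so far: [4]
unit clause [-6] forces x6=F; simplify:
  drop 6 from [6, 1] -> [1]
  satisfied 2 clause(s); 2 remain; assigned so far: [4, 6]
unit clause [1] forces x1=T; simplify:
  satisfied 2 clause(s); 0 remain; assigned so far: [1, 4, 6]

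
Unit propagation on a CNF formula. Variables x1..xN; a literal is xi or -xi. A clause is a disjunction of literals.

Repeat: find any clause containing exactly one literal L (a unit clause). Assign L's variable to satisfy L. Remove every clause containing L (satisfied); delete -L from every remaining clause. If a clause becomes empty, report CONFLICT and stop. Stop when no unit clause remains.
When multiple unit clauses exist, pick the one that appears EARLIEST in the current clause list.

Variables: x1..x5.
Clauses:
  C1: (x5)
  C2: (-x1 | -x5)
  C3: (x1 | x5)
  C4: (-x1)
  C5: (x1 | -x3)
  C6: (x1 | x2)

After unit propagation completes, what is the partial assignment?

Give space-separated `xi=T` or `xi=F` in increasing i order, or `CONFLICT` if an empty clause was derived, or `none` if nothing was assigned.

Answer: x1=F x2=T x3=F x5=T

Derivation:
unit clause [5] forces x5=T; simplify:
  drop -5 from [-1, -5] -> [-1]
  satisfied 2 clause(s); 4 remain; assigned so far: [5]
unit clause [-1] forces x1=F; simplify:
  drop 1 from [1, -3] -> [-3]
  drop 1 from [1, 2] -> [2]
  satisfied 2 clause(s); 2 remain; assigned so far: [1, 5]
unit clause [-3] forces x3=F; simplify:
  satisfied 1 clause(s); 1 remain; assigned so far: [1, 3, 5]
unit clause [2] forces x2=T; simplify:
  satisfied 1 clause(s); 0 remain; assigned so far: [1, 2, 3, 5]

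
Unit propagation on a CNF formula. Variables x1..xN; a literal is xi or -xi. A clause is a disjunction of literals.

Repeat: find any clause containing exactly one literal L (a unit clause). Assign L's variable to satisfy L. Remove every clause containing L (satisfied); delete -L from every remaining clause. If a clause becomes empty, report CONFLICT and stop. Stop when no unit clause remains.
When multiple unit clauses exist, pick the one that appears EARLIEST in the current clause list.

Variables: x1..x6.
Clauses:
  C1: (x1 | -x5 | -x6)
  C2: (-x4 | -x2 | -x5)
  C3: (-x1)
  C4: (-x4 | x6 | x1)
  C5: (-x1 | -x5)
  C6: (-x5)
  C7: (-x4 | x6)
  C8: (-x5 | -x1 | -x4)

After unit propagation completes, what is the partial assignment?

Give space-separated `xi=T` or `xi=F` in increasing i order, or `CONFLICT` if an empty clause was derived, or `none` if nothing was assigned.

Answer: x1=F x5=F

Derivation:
unit clause [-1] forces x1=F; simplify:
  drop 1 from [1, -5, -6] -> [-5, -6]
  drop 1 from [-4, 6, 1] -> [-4, 6]
  satisfied 3 clause(s); 5 remain; assigned so far: [1]
unit clause [-5] forces x5=F; simplify:
  satisfied 3 clause(s); 2 remain; assigned so far: [1, 5]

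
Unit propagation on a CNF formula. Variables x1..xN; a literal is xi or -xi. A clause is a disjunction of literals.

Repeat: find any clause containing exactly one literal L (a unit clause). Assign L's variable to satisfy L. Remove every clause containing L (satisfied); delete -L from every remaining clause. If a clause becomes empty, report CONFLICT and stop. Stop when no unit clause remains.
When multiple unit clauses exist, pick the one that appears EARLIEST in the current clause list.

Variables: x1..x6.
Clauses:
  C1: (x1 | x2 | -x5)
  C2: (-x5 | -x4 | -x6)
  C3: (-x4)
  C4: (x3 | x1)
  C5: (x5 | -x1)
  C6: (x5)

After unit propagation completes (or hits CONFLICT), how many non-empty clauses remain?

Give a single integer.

Answer: 2

Derivation:
unit clause [-4] forces x4=F; simplify:
  satisfied 2 clause(s); 4 remain; assigned so far: [4]
unit clause [5] forces x5=T; simplify:
  drop -5 from [1, 2, -5] -> [1, 2]
  satisfied 2 clause(s); 2 remain; assigned so far: [4, 5]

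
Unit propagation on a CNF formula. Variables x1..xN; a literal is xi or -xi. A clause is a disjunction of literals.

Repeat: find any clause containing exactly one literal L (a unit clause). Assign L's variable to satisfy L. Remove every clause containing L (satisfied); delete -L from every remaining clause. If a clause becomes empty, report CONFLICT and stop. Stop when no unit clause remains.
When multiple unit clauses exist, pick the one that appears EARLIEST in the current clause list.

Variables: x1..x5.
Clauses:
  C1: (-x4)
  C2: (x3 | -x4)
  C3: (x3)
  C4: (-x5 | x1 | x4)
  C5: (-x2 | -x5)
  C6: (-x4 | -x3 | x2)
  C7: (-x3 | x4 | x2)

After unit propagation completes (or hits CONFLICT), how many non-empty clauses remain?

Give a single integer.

unit clause [-4] forces x4=F; simplify:
  drop 4 from [-5, 1, 4] -> [-5, 1]
  drop 4 from [-3, 4, 2] -> [-3, 2]
  satisfied 3 clause(s); 4 remain; assigned so far: [4]
unit clause [3] forces x3=T; simplify:
  drop -3 from [-3, 2] -> [2]
  satisfied 1 clause(s); 3 remain; assigned so far: [3, 4]
unit clause [2] forces x2=T; simplify:
  drop -2 from [-2, -5] -> [-5]
  satisfied 1 clause(s); 2 remain; assigned so far: [2, 3, 4]
unit clause [-5] forces x5=F; simplify:
  satisfied 2 clause(s); 0 remain; assigned so far: [2, 3, 4, 5]

Answer: 0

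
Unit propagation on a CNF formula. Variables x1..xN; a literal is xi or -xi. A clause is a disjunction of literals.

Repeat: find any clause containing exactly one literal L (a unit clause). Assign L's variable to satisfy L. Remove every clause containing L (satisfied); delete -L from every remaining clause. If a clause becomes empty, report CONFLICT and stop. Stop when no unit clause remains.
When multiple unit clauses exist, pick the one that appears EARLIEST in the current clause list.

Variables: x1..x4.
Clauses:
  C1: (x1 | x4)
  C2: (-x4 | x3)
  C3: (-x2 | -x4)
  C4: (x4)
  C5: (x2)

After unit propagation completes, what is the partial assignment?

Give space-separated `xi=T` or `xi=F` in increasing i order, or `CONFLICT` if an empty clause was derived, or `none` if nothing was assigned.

Answer: CONFLICT

Derivation:
unit clause [4] forces x4=T; simplify:
  drop -4 from [-4, 3] -> [3]
  drop -4 from [-2, -4] -> [-2]
  satisfied 2 clause(s); 3 remain; assigned so far: [4]
unit clause [3] forces x3=T; simplify:
  satisfied 1 clause(s); 2 remain; assigned so far: [3, 4]
unit clause [-2] forces x2=F; simplify:
  drop 2 from [2] -> [] (empty!)
  satisfied 1 clause(s); 1 remain; assigned so far: [2, 3, 4]
CONFLICT (empty clause)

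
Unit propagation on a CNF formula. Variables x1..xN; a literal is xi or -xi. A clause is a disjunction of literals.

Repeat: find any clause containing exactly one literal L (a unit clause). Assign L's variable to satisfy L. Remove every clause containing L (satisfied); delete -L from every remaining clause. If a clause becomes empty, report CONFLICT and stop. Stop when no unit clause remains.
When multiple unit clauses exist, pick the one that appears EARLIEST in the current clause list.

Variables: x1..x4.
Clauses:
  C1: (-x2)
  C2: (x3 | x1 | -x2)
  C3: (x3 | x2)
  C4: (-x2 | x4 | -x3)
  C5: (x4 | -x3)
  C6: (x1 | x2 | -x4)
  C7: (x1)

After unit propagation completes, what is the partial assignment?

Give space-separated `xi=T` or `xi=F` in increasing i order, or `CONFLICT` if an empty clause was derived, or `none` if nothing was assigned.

Answer: x1=T x2=F x3=T x4=T

Derivation:
unit clause [-2] forces x2=F; simplify:
  drop 2 from [3, 2] -> [3]
  drop 2 from [1, 2, -4] -> [1, -4]
  satisfied 3 clause(s); 4 remain; assigned so far: [2]
unit clause [3] forces x3=T; simplify:
  drop -3 from [4, -3] -> [4]
  satisfied 1 clause(s); 3 remain; assigned so far: [2, 3]
unit clause [4] forces x4=T; simplify:
  drop -4 from [1, -4] -> [1]
  satisfied 1 clause(s); 2 remain; assigned so far: [2, 3, 4]
unit clause [1] forces x1=T; simplify:
  satisfied 2 clause(s); 0 remain; assigned so far: [1, 2, 3, 4]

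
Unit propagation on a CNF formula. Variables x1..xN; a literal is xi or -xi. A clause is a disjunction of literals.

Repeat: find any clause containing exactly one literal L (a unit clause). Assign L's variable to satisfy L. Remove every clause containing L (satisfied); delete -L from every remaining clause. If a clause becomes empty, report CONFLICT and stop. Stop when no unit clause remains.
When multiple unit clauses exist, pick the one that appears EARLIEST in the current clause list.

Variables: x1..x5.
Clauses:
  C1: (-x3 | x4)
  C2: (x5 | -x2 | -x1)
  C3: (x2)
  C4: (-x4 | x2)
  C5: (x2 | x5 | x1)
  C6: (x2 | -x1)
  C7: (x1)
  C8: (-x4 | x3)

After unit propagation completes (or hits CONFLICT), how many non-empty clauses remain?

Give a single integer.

Answer: 2

Derivation:
unit clause [2] forces x2=T; simplify:
  drop -2 from [5, -2, -1] -> [5, -1]
  satisfied 4 clause(s); 4 remain; assigned so far: [2]
unit clause [1] forces x1=T; simplify:
  drop -1 from [5, -1] -> [5]
  satisfied 1 clause(s); 3 remain; assigned so far: [1, 2]
unit clause [5] forces x5=T; simplify:
  satisfied 1 clause(s); 2 remain; assigned so far: [1, 2, 5]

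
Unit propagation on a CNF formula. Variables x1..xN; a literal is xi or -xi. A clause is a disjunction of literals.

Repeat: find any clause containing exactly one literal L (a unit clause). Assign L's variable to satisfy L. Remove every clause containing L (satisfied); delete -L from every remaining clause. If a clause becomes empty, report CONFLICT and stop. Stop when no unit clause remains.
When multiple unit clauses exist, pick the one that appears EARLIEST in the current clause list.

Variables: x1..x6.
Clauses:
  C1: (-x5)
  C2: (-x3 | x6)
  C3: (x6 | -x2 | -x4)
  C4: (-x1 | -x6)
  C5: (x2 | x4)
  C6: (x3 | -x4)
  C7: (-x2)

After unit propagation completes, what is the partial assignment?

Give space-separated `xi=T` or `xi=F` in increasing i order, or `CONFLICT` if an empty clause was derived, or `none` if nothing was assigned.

unit clause [-5] forces x5=F; simplify:
  satisfied 1 clause(s); 6 remain; assigned so far: [5]
unit clause [-2] forces x2=F; simplify:
  drop 2 from [2, 4] -> [4]
  satisfied 2 clause(s); 4 remain; assigned so far: [2, 5]
unit clause [4] forces x4=T; simplify:
  drop -4 from [3, -4] -> [3]
  satisfied 1 clause(s); 3 remain; assigned so far: [2, 4, 5]
unit clause [3] forces x3=T; simplify:
  drop -3 from [-3, 6] -> [6]
  satisfied 1 clause(s); 2 remain; assigned so far: [2, 3, 4, 5]
unit clause [6] forces x6=T; simplify:
  drop -6 from [-1, -6] -> [-1]
  satisfied 1 clause(s); 1 remain; assigned so far: [2, 3, 4, 5, 6]
unit clause [-1] forces x1=F; simplify:
  satisfied 1 clause(s); 0 remain; assigned so far: [1, 2, 3, 4, 5, 6]

Answer: x1=F x2=F x3=T x4=T x5=F x6=T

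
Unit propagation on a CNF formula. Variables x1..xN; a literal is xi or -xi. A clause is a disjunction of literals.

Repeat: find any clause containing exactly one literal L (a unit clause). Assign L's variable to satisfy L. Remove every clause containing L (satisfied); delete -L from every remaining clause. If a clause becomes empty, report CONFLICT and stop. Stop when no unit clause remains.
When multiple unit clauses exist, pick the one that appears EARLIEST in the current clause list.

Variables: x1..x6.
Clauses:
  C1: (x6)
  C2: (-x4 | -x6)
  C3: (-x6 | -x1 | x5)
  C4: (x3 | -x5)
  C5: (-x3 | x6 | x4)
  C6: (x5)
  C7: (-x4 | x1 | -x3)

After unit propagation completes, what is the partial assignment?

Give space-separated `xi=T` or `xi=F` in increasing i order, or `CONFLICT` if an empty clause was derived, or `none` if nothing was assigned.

Answer: x3=T x4=F x5=T x6=T

Derivation:
unit clause [6] forces x6=T; simplify:
  drop -6 from [-4, -6] -> [-4]
  drop -6 from [-6, -1, 5] -> [-1, 5]
  satisfied 2 clause(s); 5 remain; assigned so far: [6]
unit clause [-4] forces x4=F; simplify:
  satisfied 2 clause(s); 3 remain; assigned so far: [4, 6]
unit clause [5] forces x5=T; simplify:
  drop -5 from [3, -5] -> [3]
  satisfied 2 clause(s); 1 remain; assigned so far: [4, 5, 6]
unit clause [3] forces x3=T; simplify:
  satisfied 1 clause(s); 0 remain; assigned so far: [3, 4, 5, 6]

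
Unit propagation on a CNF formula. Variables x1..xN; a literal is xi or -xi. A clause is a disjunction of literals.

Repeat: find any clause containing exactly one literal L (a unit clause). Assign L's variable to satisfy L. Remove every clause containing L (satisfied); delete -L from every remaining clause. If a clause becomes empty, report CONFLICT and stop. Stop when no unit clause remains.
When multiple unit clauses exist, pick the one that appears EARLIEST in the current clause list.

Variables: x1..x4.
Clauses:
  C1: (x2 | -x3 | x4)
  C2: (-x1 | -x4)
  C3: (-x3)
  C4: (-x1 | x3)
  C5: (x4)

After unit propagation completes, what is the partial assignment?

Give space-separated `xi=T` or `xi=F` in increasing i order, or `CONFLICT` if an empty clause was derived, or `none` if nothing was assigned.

unit clause [-3] forces x3=F; simplify:
  drop 3 from [-1, 3] -> [-1]
  satisfied 2 clause(s); 3 remain; assigned so far: [3]
unit clause [-1] forces x1=F; simplify:
  satisfied 2 clause(s); 1 remain; assigned so far: [1, 3]
unit clause [4] forces x4=T; simplify:
  satisfied 1 clause(s); 0 remain; assigned so far: [1, 3, 4]

Answer: x1=F x3=F x4=T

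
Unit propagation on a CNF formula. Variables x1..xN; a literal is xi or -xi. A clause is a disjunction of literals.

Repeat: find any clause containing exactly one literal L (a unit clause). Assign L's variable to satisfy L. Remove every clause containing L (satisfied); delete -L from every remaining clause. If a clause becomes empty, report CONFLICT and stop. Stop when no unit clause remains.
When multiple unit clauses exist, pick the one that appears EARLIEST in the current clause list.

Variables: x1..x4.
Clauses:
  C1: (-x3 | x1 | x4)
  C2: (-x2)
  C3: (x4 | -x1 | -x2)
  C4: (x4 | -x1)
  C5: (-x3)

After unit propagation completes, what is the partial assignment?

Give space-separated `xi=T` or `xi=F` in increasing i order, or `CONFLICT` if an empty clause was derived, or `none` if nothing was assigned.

unit clause [-2] forces x2=F; simplify:
  satisfied 2 clause(s); 3 remain; assigned so far: [2]
unit clause [-3] forces x3=F; simplify:
  satisfied 2 clause(s); 1 remain; assigned so far: [2, 3]

Answer: x2=F x3=F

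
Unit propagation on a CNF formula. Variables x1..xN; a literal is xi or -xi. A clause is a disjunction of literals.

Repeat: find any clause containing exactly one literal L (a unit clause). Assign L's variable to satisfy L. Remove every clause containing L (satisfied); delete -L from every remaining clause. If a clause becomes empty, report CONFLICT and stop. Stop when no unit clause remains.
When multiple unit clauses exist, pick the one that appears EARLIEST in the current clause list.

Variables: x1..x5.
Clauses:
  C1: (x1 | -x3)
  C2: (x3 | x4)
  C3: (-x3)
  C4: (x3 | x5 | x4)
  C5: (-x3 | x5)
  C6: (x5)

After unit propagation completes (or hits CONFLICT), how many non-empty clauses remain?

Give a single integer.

Answer: 0

Derivation:
unit clause [-3] forces x3=F; simplify:
  drop 3 from [3, 4] -> [4]
  drop 3 from [3, 5, 4] -> [5, 4]
  satisfied 3 clause(s); 3 remain; assigned so far: [3]
unit clause [4] forces x4=T; simplify:
  satisfied 2 clause(s); 1 remain; assigned so far: [3, 4]
unit clause [5] forces x5=T; simplify:
  satisfied 1 clause(s); 0 remain; assigned so far: [3, 4, 5]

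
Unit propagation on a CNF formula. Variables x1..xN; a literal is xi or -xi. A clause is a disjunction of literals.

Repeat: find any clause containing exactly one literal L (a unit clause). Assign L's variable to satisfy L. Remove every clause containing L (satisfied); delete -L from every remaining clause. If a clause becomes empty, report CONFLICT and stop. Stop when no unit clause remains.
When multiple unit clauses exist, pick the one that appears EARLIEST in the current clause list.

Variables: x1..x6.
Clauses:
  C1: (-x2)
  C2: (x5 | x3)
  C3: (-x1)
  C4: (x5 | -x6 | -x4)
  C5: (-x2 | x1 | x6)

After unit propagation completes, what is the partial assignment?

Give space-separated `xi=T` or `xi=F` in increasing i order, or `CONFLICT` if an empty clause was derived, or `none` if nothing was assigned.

Answer: x1=F x2=F

Derivation:
unit clause [-2] forces x2=F; simplify:
  satisfied 2 clause(s); 3 remain; assigned so far: [2]
unit clause [-1] forces x1=F; simplify:
  satisfied 1 clause(s); 2 remain; assigned so far: [1, 2]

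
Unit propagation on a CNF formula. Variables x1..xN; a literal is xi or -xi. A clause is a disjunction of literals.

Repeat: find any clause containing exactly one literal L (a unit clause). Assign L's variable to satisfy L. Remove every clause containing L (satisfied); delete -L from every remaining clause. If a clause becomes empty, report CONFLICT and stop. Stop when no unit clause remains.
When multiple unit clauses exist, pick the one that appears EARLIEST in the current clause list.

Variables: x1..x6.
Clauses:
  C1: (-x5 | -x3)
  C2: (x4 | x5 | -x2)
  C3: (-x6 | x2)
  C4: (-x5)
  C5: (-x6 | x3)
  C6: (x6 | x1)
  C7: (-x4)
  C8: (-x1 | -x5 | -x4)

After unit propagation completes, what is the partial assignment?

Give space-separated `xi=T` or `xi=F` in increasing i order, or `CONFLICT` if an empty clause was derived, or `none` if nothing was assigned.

Answer: x1=T x2=F x4=F x5=F x6=F

Derivation:
unit clause [-5] forces x5=F; simplify:
  drop 5 from [4, 5, -2] -> [4, -2]
  satisfied 3 clause(s); 5 remain; assigned so far: [5]
unit clause [-4] forces x4=F; simplify:
  drop 4 from [4, -2] -> [-2]
  satisfied 1 clause(s); 4 remain; assigned so far: [4, 5]
unit clause [-2] forces x2=F; simplify:
  drop 2 from [-6, 2] -> [-6]
  satisfied 1 clause(s); 3 remain; assigned so far: [2, 4, 5]
unit clause [-6] forces x6=F; simplify:
  drop 6 from [6, 1] -> [1]
  satisfied 2 clause(s); 1 remain; assigned so far: [2, 4, 5, 6]
unit clause [1] forces x1=T; simplify:
  satisfied 1 clause(s); 0 remain; assigned so far: [1, 2, 4, 5, 6]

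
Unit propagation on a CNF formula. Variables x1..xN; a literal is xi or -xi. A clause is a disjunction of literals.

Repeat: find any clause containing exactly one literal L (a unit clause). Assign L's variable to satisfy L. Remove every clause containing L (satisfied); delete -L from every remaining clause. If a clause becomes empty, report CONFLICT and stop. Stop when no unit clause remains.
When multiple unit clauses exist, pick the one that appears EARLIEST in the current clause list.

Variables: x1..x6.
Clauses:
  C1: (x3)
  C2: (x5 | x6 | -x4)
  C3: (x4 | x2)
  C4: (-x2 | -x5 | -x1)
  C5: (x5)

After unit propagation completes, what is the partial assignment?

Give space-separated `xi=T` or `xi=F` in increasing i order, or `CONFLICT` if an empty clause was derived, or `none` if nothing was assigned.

Answer: x3=T x5=T

Derivation:
unit clause [3] forces x3=T; simplify:
  satisfied 1 clause(s); 4 remain; assigned so far: [3]
unit clause [5] forces x5=T; simplify:
  drop -5 from [-2, -5, -1] -> [-2, -1]
  satisfied 2 clause(s); 2 remain; assigned so far: [3, 5]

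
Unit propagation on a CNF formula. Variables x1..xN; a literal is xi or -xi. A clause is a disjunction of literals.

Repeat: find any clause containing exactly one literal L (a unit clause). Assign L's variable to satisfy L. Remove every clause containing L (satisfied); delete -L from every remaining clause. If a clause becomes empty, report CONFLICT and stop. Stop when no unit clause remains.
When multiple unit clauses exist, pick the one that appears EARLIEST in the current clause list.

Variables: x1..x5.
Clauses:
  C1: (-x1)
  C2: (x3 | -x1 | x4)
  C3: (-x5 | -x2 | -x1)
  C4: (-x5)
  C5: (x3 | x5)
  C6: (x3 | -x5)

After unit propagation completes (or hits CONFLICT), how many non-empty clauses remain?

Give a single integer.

Answer: 0

Derivation:
unit clause [-1] forces x1=F; simplify:
  satisfied 3 clause(s); 3 remain; assigned so far: [1]
unit clause [-5] forces x5=F; simplify:
  drop 5 from [3, 5] -> [3]
  satisfied 2 clause(s); 1 remain; assigned so far: [1, 5]
unit clause [3] forces x3=T; simplify:
  satisfied 1 clause(s); 0 remain; assigned so far: [1, 3, 5]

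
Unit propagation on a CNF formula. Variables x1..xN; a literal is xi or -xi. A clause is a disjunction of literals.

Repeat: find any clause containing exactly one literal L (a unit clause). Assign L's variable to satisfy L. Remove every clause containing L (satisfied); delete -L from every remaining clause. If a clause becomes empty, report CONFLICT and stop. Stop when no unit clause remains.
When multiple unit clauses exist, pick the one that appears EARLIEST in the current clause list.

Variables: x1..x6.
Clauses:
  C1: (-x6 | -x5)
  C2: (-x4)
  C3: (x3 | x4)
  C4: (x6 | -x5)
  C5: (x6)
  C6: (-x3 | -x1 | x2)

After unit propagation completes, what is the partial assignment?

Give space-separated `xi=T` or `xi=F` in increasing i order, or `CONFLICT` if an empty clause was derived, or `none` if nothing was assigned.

Answer: x3=T x4=F x5=F x6=T

Derivation:
unit clause [-4] forces x4=F; simplify:
  drop 4 from [3, 4] -> [3]
  satisfied 1 clause(s); 5 remain; assigned so far: [4]
unit clause [3] forces x3=T; simplify:
  drop -3 from [-3, -1, 2] -> [-1, 2]
  satisfied 1 clause(s); 4 remain; assigned so far: [3, 4]
unit clause [6] forces x6=T; simplify:
  drop -6 from [-6, -5] -> [-5]
  satisfied 2 clause(s); 2 remain; assigned so far: [3, 4, 6]
unit clause [-5] forces x5=F; simplify:
  satisfied 1 clause(s); 1 remain; assigned so far: [3, 4, 5, 6]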